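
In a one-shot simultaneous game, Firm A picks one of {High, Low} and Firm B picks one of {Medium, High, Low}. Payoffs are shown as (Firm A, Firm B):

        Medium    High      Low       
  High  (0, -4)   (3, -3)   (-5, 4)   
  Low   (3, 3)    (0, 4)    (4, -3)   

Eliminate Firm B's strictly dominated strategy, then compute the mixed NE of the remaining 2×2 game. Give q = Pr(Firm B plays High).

q = 3/4

Firm B's strategy Medium is strictly dominated by High: -3 > -4 and 4 > 3. Eliminate Medium.
Set Firm A's expected payoff from High equal to that from Low:
  Firm A's payoff to High: q·3 + (1−q)·(-5) = 8q - 5
  Firm A's payoff to Low: q·0 + (1−q)·4 = -4q + 4
  8q - 5 = -4q + 4  ⇒  12q = 9  ⇒  q = 3/4.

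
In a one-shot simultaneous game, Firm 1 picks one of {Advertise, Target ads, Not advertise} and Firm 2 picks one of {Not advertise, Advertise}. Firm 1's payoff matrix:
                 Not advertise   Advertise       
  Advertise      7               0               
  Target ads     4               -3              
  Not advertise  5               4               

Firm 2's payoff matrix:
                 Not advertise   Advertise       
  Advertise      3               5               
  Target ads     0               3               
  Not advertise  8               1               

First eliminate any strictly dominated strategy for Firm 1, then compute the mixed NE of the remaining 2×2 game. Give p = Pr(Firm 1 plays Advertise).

Firm 1's strategy Target ads is strictly dominated by Advertise: 7 > 4 and 0 > -3. Eliminate Target ads.
Firm 1's mix must leave Firm 2 indifferent between Not advertise and Advertise.
  Firm 2's payoff from Not advertise: p·3 + (1−p)·8 = -5p + 8
  Firm 2's payoff from Advertise: p·5 + (1−p)·1 = 4p + 1
  -5p + 8 = 4p + 1  ⇒  -9p = -7  ⇒  p = 7/9.

p = 7/9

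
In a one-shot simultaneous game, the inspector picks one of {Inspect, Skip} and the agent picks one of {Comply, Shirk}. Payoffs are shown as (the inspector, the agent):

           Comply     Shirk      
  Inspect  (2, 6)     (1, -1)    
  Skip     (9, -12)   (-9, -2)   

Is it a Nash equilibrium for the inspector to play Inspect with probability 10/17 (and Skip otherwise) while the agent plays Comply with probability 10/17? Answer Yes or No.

Check the agent's indifference given the inspector's mix p = 10/17:
  payoff from Comply = -24/17; payoff from Shirk = -24/17 — equal.
Check the inspector's indifference given the agent's mix q = 10/17:
  payoff from Inspect = 27/17; payoff from Skip = 27/17 — equal.
Both players are indifferent, so neither can profitably deviate.

Yes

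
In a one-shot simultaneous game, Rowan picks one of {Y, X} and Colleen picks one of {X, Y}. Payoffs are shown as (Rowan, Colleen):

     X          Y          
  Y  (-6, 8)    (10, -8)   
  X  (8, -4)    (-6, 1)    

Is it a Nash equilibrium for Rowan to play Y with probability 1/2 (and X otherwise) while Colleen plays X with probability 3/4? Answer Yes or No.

No

Given Rowan's mix p = 1/2, Colleen's payoff from X is 2 but from Y is -7/2. Colleen strictly prefers X, so Colleen would not mix.
So the proposed profile is not a Nash equilibrium.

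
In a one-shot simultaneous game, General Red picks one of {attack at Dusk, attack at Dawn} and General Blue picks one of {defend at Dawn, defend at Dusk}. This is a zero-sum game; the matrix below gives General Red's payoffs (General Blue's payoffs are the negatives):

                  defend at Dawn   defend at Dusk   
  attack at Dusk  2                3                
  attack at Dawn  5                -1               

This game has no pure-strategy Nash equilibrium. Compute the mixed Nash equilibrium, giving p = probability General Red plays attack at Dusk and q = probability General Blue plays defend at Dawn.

For General Blue to be willing to mix, General Blue must be indifferent between defend at Dawn and defend at Dusk, which pins down General Red's mix.
  General Blue's payoff to defend at Dawn: p·(-2) + (1−p)·(-5) = 3p - 5
  General Blue's payoff to defend at Dusk: p·(-3) + (1−p)·1 = -4p + 1
  3p - 5 = -4p + 1  ⇒  7p = 6  ⇒  p = 6/7.
In a mixed equilibrium General Red is indifferent between attack at Dusk and attack at Dawn; this condition fixes q.
  General Red's payoff from attack at Dusk: q·2 + (1−q)·3 = -q + 3
  General Red's payoff from attack at Dawn: q·5 + (1−q)·(-1) = 6q - 1
  -q + 3 = 6q - 1  ⇒  -7q = -4  ⇒  q = 4/7.

p = 6/7, q = 4/7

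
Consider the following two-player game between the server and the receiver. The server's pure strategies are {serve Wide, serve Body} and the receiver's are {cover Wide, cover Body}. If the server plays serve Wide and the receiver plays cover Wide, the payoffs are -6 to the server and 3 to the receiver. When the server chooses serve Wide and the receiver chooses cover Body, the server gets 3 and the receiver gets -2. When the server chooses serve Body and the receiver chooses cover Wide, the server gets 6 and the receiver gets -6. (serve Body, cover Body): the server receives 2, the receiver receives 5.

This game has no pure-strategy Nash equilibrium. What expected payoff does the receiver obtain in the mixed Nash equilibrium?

In a mixed equilibrium the receiver is indifferent between cover Wide and cover Body; this condition fixes p.
  the receiver's payoff from cover Wide: p·3 + (1−p)·(-6) = 9p - 6
  the receiver's payoff from cover Body: p·(-2) + (1−p)·5 = -7p + 5
  9p - 6 = -7p + 5  ⇒  16p = 11  ⇒  p = 11/16.
At equilibrium the receiver is indifferent across columns, so the receiver's payoff equals the payoff from cover Wide: (11/16)·3 + (5/16)·(-6) = 3/16.

3/16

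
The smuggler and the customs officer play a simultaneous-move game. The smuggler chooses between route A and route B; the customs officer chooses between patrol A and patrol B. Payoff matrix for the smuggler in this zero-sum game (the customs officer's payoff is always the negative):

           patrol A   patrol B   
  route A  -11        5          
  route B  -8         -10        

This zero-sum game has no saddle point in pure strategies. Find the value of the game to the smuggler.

The customs officer's mix must leave the smuggler indifferent between route A and route B.
  the smuggler's payoff from route A: q·(-11) + (1−q)·5 = -16q + 5
  the smuggler's payoff from route B: q·(-8) + (1−q)·(-10) = 2q - 10
  -16q + 5 = 2q - 10  ⇒  -18q = -15  ⇒  q = 5/6.
The value is the smuggler's expected payoff against this mix (using route A): (5/6)·(-11) + (1/6)·5 = -25/3.

v = -25/3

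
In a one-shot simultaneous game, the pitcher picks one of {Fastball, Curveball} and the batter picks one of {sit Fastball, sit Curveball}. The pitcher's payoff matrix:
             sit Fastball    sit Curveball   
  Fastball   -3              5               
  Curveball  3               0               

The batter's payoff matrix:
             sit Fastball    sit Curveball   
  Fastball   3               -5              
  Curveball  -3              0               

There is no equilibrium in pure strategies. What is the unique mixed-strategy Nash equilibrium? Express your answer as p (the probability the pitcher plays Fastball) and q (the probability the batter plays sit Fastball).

p = 3/11, q = 5/11

The batter's indifference between sit Fastball and sit Curveball determines the pitcher's mixing probability p:
  the batter's payoff to sit Fastball: p·3 + (1−p)·(-3) = 6p - 3
  the batter's payoff to sit Curveball: p·(-5) + (1−p)·0 = -5p
  6p - 3 = -5p  ⇒  11p = 3  ⇒  p = 3/11.
Set the pitcher's expected payoff from Fastball equal to that from Curveball:
  the pitcher's payoff to Fastball: q·(-3) + (1−q)·5 = -8q + 5
  the pitcher's payoff to Curveball: q·3 + (1−q)·0 = 3q
  -8q + 5 = 3q  ⇒  -11q = -5  ⇒  q = 5/11.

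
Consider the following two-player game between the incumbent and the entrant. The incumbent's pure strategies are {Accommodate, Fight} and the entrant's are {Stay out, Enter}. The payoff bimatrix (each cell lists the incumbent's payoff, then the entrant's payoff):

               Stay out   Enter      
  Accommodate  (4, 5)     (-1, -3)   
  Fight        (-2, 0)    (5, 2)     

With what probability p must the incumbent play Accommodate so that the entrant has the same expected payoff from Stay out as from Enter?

p = 1/5

In a mixed equilibrium the entrant is indifferent between Stay out and Enter; this condition fixes p.
  the entrant's payoff to Stay out: p·5 + (1−p)·0 = 5p
  the entrant's payoff to Enter: p·(-3) + (1−p)·2 = -5p + 2
  5p = -5p + 2  ⇒  10p = 2  ⇒  p = 1/5.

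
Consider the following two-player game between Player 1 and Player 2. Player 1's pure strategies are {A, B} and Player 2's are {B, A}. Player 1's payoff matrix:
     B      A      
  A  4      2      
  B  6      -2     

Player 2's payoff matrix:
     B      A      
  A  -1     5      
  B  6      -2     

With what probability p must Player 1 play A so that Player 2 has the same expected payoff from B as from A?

p = 4/7

Set Player 2's expected payoff from B equal to that from A:
  Player 2's expected payoff from B: p·(-1) + (1−p)·6 = -7p + 6
  Player 2's expected payoff from A: p·5 + (1−p)·(-2) = 7p - 2
  -7p + 6 = 7p - 2  ⇒  -14p = -8  ⇒  p = 4/7.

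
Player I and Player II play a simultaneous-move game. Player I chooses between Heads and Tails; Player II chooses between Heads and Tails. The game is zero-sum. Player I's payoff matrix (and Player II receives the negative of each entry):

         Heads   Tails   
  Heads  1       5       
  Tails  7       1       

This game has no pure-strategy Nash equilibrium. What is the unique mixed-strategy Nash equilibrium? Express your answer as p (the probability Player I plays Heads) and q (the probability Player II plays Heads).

p = 3/5, q = 2/5

Player II's indifference between Heads and Tails determines Player I's mixing probability p:
  Player II's payoff to Heads: p·(-1) + (1−p)·(-7) = 6p - 7
  Player II's payoff to Tails: p·(-5) + (1−p)·(-1) = -4p - 1
  6p - 7 = -4p - 1  ⇒  10p = 6  ⇒  p = 3/5.
Player II's mix must leave Player I indifferent between Heads and Tails.
  Player I's payoff to Heads: q·1 + (1−q)·5 = -4q + 5
  Player I's payoff to Tails: q·7 + (1−q)·1 = 6q + 1
  -4q + 5 = 6q + 1  ⇒  -10q = -4  ⇒  q = 2/5.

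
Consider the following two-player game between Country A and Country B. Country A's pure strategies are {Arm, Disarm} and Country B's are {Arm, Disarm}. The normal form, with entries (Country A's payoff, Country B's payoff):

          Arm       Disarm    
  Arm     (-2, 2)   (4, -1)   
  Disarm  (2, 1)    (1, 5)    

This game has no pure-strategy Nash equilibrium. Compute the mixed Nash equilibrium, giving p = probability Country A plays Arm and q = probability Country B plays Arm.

p = 4/7, q = 3/7

Country A's mix must leave Country B indifferent between Arm and Disarm.
  Country B's expected payoff from Arm: p·2 + (1−p)·1 = p + 1
  Country B's expected payoff from Disarm: p·(-1) + (1−p)·5 = -6p + 5
  p + 1 = -6p + 5  ⇒  7p = 4  ⇒  p = 4/7.
For Country A to be willing to mix, Country A must be indifferent between Arm and Disarm, which pins down Country B's mix.
  Country A's expected payoff from Arm: q·(-2) + (1−q)·4 = -6q + 4
  Country A's expected payoff from Disarm: q·2 + (1−q)·1 = q + 1
  -6q + 4 = q + 1  ⇒  -7q = -3  ⇒  q = 3/7.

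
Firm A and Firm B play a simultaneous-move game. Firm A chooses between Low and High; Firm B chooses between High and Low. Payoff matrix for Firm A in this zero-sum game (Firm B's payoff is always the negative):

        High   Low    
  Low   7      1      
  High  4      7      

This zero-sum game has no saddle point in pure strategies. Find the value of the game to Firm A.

Set Firm A's expected payoff from Low equal to that from High:
  Firm A's payoff from Low: q·7 + (1−q)·1 = 6q + 1
  Firm A's payoff from High: q·4 + (1−q)·7 = -3q + 7
  6q + 1 = -3q + 7  ⇒  9q = 6  ⇒  q = 2/3.
The value is Firm A's expected payoff against this mix (using Low): (2/3)·7 + (1/3)·1 = 5.

v = 5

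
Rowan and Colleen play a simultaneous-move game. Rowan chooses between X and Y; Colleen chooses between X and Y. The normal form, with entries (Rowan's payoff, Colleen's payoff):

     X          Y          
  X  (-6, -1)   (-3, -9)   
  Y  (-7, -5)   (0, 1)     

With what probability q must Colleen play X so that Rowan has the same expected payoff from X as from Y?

Set Rowan's expected payoff from X equal to that from Y:
  Rowan's expected payoff from X: q·(-6) + (1−q)·(-3) = -3q - 3
  Rowan's expected payoff from Y: q·(-7) + (1−q)·0 = -7q
  -3q - 3 = -7q  ⇒  4q = 3  ⇒  q = 3/4.

q = 3/4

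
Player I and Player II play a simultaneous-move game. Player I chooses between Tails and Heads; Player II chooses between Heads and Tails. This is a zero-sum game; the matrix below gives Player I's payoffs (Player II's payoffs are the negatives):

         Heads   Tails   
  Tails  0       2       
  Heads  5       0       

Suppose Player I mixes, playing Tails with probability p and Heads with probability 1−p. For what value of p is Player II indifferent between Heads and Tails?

p = 5/7

In a mixed equilibrium Player II is indifferent between Heads and Tails; this condition fixes p.
  Player II's payoff to Heads: p·0 + (1−p)·(-5) = 5p - 5
  Player II's payoff to Tails: p·(-2) + (1−p)·0 = -2p
  5p - 5 = -2p  ⇒  7p = 5  ⇒  p = 5/7.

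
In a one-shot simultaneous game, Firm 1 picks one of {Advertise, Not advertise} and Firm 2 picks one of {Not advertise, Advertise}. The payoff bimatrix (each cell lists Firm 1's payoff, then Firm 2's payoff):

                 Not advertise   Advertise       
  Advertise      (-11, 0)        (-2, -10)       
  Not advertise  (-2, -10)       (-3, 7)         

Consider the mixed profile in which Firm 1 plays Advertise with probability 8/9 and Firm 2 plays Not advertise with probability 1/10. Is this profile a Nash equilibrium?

No

Given Firm 1's mix p = 8/9, Firm 2's payoff from Not advertise is -10/9 but from Advertise is -73/9. Firm 2 strictly prefers Not advertise, so Firm 2 would not mix.
So the proposed profile is not a Nash equilibrium.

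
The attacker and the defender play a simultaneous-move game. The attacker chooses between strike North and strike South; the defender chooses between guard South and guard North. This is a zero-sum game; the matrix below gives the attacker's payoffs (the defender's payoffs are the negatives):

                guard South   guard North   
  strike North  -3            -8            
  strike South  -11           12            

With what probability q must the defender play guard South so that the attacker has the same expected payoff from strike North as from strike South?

q = 5/7

The attacker's indifference between strike North and strike South determines the defender's mixing probability q:
  the attacker's payoff from strike North: q·(-3) + (1−q)·(-8) = 5q - 8
  the attacker's payoff from strike South: q·(-11) + (1−q)·12 = -23q + 12
  5q - 8 = -23q + 12  ⇒  28q = 20  ⇒  q = 5/7.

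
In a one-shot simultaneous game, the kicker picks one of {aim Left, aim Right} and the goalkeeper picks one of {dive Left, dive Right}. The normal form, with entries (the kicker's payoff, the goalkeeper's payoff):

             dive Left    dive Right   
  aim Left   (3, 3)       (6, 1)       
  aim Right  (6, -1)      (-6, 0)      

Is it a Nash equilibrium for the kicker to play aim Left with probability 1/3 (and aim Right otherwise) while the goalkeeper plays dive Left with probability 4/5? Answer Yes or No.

Yes

Check the goalkeeper's indifference given the kicker's mix p = 1/3:
  payoff from dive Left = 1/3; payoff from dive Right = 1/3 — equal.
Check the kicker's indifference given the goalkeeper's mix q = 4/5:
  payoff from aim Left = 18/5; payoff from aim Right = 18/5 — equal.
Both players are indifferent, so neither can profitably deviate.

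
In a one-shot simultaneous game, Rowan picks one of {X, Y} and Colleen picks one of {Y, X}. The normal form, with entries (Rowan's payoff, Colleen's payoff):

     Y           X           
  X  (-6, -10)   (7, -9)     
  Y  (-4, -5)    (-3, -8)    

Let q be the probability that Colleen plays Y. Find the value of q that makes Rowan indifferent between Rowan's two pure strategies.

q = 5/6

Colleen's mix must leave Rowan indifferent between X and Y.
  Rowan's payoff from X: q·(-6) + (1−q)·7 = -13q + 7
  Rowan's payoff from Y: q·(-4) + (1−q)·(-3) = -q - 3
  -13q + 7 = -q - 3  ⇒  -12q = -10  ⇒  q = 5/6.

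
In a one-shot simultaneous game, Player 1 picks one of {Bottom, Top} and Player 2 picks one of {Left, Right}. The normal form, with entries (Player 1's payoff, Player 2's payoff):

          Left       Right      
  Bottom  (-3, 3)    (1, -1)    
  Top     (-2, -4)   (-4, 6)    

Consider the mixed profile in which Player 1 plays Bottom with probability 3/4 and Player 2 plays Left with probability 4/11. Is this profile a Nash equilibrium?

Given Player 1's mix p = 3/4, Player 2's payoff from Left is 5/4 but from Right is 3/4. Player 2 strictly prefers Left, so Player 2 would not mix.
So the proposed profile is not a Nash equilibrium.

No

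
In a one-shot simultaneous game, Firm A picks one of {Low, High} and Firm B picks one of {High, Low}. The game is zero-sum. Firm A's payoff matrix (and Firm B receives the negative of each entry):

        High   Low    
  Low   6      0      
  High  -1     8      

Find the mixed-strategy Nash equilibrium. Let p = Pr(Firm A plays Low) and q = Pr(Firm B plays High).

p = 3/5, q = 8/15

Set Firm B's expected payoff from High equal to that from Low:
  Firm B's expected payoff from High: p·(-6) + (1−p)·1 = -7p + 1
  Firm B's expected payoff from Low: p·0 + (1−p)·(-8) = 8p - 8
  -7p + 1 = 8p - 8  ⇒  -15p = -9  ⇒  p = 3/5.
Firm A's indifference between Low and High determines Firm B's mixing probability q:
  Firm A's payoff to Low: q·6 + (1−q)·0 = 6q
  Firm A's payoff to High: q·(-1) + (1−q)·8 = -9q + 8
  6q = -9q + 8  ⇒  15q = 8  ⇒  q = 8/15.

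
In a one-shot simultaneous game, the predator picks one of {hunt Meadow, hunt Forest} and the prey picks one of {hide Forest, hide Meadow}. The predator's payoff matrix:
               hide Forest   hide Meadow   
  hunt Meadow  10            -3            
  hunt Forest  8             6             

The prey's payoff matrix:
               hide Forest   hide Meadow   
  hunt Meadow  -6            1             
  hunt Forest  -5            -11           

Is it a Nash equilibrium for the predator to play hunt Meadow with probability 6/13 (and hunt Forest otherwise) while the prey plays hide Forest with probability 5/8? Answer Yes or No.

Given the prey's mix q = 5/8, the predator's payoff from hunt Meadow is 41/8 but from hunt Forest is 29/4. The predator strictly prefers hunt Forest, so the predator would not mix.
So the proposed profile is not a Nash equilibrium.

No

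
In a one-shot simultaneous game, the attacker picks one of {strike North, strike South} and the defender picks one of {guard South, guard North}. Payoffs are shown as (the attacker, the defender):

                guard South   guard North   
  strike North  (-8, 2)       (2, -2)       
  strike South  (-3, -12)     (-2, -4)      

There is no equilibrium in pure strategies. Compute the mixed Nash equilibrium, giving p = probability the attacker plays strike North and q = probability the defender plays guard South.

p = 2/3, q = 4/9

The attacker's mix must leave the defender indifferent between guard South and guard North.
  the defender's payoff from guard South: p·2 + (1−p)·(-12) = 14p - 12
  the defender's payoff from guard North: p·(-2) + (1−p)·(-4) = 2p - 4
  14p - 12 = 2p - 4  ⇒  12p = 8  ⇒  p = 2/3.
The attacker's indifference between strike North and strike South determines the defender's mixing probability q:
  the attacker's expected payoff from strike North: q·(-8) + (1−q)·2 = -10q + 2
  the attacker's expected payoff from strike South: q·(-3) + (1−q)·(-2) = -q - 2
  -10q + 2 = -q - 2  ⇒  -9q = -4  ⇒  q = 4/9.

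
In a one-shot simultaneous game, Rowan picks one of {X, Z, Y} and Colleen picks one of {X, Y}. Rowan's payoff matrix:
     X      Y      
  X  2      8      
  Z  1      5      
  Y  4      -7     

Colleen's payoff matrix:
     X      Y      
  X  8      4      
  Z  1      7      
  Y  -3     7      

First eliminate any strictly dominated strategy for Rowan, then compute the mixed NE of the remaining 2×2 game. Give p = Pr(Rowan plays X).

p = 5/7

Rowan's strategy Z is strictly dominated by X: 2 > 1 and 8 > 5. Eliminate Z.
Set Colleen's expected payoff from X equal to that from Y:
  Colleen's payoff from X: p·8 + (1−p)·(-3) = 11p - 3
  Colleen's payoff from Y: p·4 + (1−p)·7 = -3p + 7
  11p - 3 = -3p + 7  ⇒  14p = 10  ⇒  p = 5/7.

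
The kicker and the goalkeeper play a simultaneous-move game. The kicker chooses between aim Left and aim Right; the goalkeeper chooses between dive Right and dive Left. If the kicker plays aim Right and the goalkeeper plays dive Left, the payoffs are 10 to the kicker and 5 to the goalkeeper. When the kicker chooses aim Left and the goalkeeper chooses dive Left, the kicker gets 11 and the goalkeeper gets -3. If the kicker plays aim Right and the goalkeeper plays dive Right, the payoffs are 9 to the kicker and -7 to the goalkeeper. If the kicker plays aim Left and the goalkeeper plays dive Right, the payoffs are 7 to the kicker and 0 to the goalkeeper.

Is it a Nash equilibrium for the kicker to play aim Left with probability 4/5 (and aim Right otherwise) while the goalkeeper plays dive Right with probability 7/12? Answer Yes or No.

Given the goalkeeper's mix q = 7/12, the kicker's payoff from aim Left is 26/3 but from aim Right is 113/12. The kicker strictly prefers aim Right, so the kicker would not mix.
So the proposed profile is not a Nash equilibrium.

No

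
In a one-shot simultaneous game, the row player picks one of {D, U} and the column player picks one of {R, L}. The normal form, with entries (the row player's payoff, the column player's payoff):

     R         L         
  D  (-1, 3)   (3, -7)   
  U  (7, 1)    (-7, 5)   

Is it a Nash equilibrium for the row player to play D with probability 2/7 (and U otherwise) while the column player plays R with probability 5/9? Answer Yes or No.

Yes

Check the column player's indifference given the row player's mix p = 2/7:
  payoff from R = 11/7; payoff from L = 11/7 — equal.
Check the row player's indifference given the column player's mix q = 5/9:
  payoff from D = 7/9; payoff from U = 7/9 — equal.
Both players are indifferent, so neither can profitably deviate.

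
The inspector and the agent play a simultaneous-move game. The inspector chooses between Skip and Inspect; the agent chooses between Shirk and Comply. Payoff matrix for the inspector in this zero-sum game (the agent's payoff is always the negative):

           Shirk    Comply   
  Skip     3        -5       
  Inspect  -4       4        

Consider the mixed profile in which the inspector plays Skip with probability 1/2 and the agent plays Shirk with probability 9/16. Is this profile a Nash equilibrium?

Yes

Check the agent's indifference given the inspector's mix p = 1/2:
  payoff from Shirk = 1/2; payoff from Comply = 1/2 — equal.
Check the inspector's indifference given the agent's mix q = 9/16:
  payoff from Skip = -1/2; payoff from Inspect = -1/2 — equal.
Both players are indifferent, so neither can profitably deviate.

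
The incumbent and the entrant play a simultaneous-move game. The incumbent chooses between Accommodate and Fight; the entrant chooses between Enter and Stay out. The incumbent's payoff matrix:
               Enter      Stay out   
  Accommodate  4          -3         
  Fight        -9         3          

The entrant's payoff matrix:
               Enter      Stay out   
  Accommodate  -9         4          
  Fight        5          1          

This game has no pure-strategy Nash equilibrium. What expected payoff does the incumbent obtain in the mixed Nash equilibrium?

For the incumbent to be willing to mix, the incumbent must be indifferent between Accommodate and Fight, which pins down the entrant's mix.
  the incumbent's payoff to Accommodate: q·4 + (1−q)·(-3) = 7q - 3
  the incumbent's payoff to Fight: q·(-9) + (1−q)·3 = -12q + 3
  7q - 3 = -12q + 3  ⇒  19q = 6  ⇒  q = 6/19.
At equilibrium the incumbent is indifferent across rows, so the incumbent's payoff equals the payoff from Accommodate: (6/19)·4 + (13/19)·(-3) = -15/19.

-15/19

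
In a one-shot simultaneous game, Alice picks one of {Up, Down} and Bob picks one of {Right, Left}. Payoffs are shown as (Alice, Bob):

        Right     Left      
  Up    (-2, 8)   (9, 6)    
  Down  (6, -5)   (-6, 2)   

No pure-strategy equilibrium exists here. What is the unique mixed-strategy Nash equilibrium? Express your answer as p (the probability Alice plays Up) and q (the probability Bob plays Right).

In a mixed equilibrium Bob is indifferent between Right and Left; this condition fixes p.
  Bob's expected payoff from Right: p·8 + (1−p)·(-5) = 13p - 5
  Bob's expected payoff from Left: p·6 + (1−p)·2 = 4p + 2
  13p - 5 = 4p + 2  ⇒  9p = 7  ⇒  p = 7/9.
Alice's indifference between Up and Down determines Bob's mixing probability q:
  Alice's expected payoff from Up: q·(-2) + (1−q)·9 = -11q + 9
  Alice's expected payoff from Down: q·6 + (1−q)·(-6) = 12q - 6
  -11q + 9 = 12q - 6  ⇒  -23q = -15  ⇒  q = 15/23.

p = 7/9, q = 15/23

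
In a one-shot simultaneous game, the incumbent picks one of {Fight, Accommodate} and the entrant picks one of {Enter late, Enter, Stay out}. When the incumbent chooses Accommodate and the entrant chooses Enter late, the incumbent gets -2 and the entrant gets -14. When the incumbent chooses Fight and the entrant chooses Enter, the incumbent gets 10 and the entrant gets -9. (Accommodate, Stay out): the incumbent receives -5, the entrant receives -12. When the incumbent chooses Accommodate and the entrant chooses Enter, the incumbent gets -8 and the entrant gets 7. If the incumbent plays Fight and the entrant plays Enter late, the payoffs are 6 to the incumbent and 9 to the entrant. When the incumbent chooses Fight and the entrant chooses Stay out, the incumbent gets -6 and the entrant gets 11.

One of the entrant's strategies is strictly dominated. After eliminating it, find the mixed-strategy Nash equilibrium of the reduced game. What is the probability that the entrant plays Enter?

The entrant's strategy Enter late is strictly dominated by Stay out: 11 > 9 and -12 > -14. Eliminate Enter late.
In a mixed equilibrium the incumbent is indifferent between Fight and Accommodate; this condition fixes q.
  the incumbent's payoff from Fight: q·10 + (1−q)·(-6) = 16q - 6
  the incumbent's payoff from Accommodate: q·(-8) + (1−q)·(-5) = -3q - 5
  16q - 6 = -3q - 5  ⇒  19q = 1  ⇒  q = 1/19.

q = 1/19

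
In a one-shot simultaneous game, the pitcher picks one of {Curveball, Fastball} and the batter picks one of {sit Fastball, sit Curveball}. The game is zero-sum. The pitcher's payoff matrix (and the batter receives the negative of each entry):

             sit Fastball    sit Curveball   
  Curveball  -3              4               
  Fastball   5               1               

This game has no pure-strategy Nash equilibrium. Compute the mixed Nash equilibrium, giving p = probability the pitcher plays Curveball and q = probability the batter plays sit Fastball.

The pitcher's mix must leave the batter indifferent between sit Fastball and sit Curveball.
  the batter's payoff to sit Fastball: p·3 + (1−p)·(-5) = 8p - 5
  the batter's payoff to sit Curveball: p·(-4) + (1−p)·(-1) = -3p - 1
  8p - 5 = -3p - 1  ⇒  11p = 4  ⇒  p = 4/11.
In a mixed equilibrium the pitcher is indifferent between Curveball and Fastball; this condition fixes q.
  the pitcher's payoff to Curveball: q·(-3) + (1−q)·4 = -7q + 4
  the pitcher's payoff to Fastball: q·5 + (1−q)·1 = 4q + 1
  -7q + 4 = 4q + 1  ⇒  -11q = -3  ⇒  q = 3/11.

p = 4/11, q = 3/11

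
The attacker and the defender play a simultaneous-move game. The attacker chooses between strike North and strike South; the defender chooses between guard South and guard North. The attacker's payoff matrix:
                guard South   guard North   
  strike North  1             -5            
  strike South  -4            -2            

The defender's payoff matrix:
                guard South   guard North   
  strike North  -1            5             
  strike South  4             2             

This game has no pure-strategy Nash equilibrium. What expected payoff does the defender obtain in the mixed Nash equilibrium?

11/4

In a mixed equilibrium the defender is indifferent between guard South and guard North; this condition fixes p.
  the defender's payoff from guard South: p·(-1) + (1−p)·4 = -5p + 4
  the defender's payoff from guard North: p·5 + (1−p)·2 = 3p + 2
  -5p + 4 = 3p + 2  ⇒  -8p = -2  ⇒  p = 1/4.
At equilibrium the defender is indifferent across columns, so the defender's payoff equals the payoff from guard South: (1/4)·(-1) + (3/4)·4 = 11/4.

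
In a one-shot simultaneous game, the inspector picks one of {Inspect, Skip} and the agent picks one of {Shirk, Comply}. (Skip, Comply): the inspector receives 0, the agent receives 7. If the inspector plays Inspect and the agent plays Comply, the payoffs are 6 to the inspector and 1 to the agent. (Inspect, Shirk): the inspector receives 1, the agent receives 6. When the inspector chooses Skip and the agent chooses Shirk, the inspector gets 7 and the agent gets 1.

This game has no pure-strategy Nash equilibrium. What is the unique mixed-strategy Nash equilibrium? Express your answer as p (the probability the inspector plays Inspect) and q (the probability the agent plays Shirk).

The agent's indifference between Shirk and Comply determines the inspector's mixing probability p:
  the agent's expected payoff from Shirk: p·6 + (1−p)·1 = 5p + 1
  the agent's expected payoff from Comply: p·1 + (1−p)·7 = -6p + 7
  5p + 1 = -6p + 7  ⇒  11p = 6  ⇒  p = 6/11.
For the inspector to be willing to mix, the inspector must be indifferent between Inspect and Skip, which pins down the agent's mix.
  the inspector's payoff to Inspect: q·1 + (1−q)·6 = -5q + 6
  the inspector's payoff to Skip: q·7 + (1−q)·0 = 7q
  -5q + 6 = 7q  ⇒  -12q = -6  ⇒  q = 1/2.

p = 6/11, q = 1/2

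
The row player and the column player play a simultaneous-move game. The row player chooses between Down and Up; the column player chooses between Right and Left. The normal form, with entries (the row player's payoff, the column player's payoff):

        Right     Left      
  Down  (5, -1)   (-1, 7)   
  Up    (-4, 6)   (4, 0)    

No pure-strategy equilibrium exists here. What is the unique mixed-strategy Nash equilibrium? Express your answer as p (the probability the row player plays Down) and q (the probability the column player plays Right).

Set the column player's expected payoff from Right equal to that from Left:
  the column player's payoff to Right: p·(-1) + (1−p)·6 = -7p + 6
  the column player's payoff to Left: p·7 + (1−p)·0 = 7p
  -7p + 6 = 7p  ⇒  -14p = -6  ⇒  p = 3/7.
The row player's indifference between Down and Up determines the column player's mixing probability q:
  the row player's payoff from Down: q·5 + (1−q)·(-1) = 6q - 1
  the row player's payoff from Up: q·(-4) + (1−q)·4 = -8q + 4
  6q - 1 = -8q + 4  ⇒  14q = 5  ⇒  q = 5/14.

p = 3/7, q = 5/14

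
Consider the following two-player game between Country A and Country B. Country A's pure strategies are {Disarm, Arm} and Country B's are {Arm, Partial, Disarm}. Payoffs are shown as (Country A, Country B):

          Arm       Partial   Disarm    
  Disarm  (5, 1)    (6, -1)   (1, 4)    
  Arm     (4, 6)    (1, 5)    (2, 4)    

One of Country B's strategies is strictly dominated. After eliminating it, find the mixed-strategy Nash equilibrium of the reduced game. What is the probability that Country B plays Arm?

Country B's strategy Partial is strictly dominated by Arm: 1 > -1 and 6 > 5. Eliminate Partial.
For Country A to be willing to mix, Country A must be indifferent between Disarm and Arm, which pins down Country B's mix.
  Country A's expected payoff from Disarm: q·5 + (1−q)·1 = 4q + 1
  Country A's expected payoff from Arm: q·4 + (1−q)·2 = 2q + 2
  4q + 1 = 2q + 2  ⇒  2q = 1  ⇒  q = 1/2.

q = 1/2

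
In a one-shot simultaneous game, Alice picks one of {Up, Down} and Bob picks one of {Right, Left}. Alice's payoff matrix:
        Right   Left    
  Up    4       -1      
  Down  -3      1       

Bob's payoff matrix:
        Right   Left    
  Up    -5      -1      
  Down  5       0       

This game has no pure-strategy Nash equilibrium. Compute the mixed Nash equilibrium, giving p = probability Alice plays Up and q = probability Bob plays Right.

p = 5/9, q = 2/9

Alice's mix must leave Bob indifferent between Right and Left.
  Bob's expected payoff from Right: p·(-5) + (1−p)·5 = -10p + 5
  Bob's expected payoff from Left: p·(-1) + (1−p)·0 = -p
  -10p + 5 = -p  ⇒  -9p = -5  ⇒  p = 5/9.
Alice's indifference between Up and Down determines Bob's mixing probability q:
  Alice's payoff from Up: q·4 + (1−q)·(-1) = 5q - 1
  Alice's payoff from Down: q·(-3) + (1−q)·1 = -4q + 1
  5q - 1 = -4q + 1  ⇒  9q = 2  ⇒  q = 2/9.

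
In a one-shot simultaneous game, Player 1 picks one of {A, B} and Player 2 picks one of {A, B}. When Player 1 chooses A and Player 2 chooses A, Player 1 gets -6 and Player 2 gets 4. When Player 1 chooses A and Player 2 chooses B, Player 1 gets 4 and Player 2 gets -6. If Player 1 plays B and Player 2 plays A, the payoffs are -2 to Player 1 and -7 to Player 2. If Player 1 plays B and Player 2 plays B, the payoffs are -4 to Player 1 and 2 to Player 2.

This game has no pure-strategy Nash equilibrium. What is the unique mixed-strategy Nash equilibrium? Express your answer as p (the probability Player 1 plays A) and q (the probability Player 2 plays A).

p = 9/19, q = 2/3

Set Player 2's expected payoff from A equal to that from B:
  Player 2's expected payoff from A: p·4 + (1−p)·(-7) = 11p - 7
  Player 2's expected payoff from B: p·(-6) + (1−p)·2 = -8p + 2
  11p - 7 = -8p + 2  ⇒  19p = 9  ⇒  p = 9/19.
For Player 1 to be willing to mix, Player 1 must be indifferent between A and B, which pins down Player 2's mix.
  Player 1's expected payoff from A: q·(-6) + (1−q)·4 = -10q + 4
  Player 1's expected payoff from B: q·(-2) + (1−q)·(-4) = 2q - 4
  -10q + 4 = 2q - 4  ⇒  -12q = -8  ⇒  q = 2/3.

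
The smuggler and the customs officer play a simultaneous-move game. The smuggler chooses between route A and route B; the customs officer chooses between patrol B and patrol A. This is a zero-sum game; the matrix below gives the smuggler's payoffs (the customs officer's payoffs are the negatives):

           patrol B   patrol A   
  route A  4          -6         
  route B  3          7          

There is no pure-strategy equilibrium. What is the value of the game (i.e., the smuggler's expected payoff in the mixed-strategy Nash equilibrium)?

v = 23/7

Set the smuggler's expected payoff from route A equal to that from route B:
  the smuggler's expected payoff from route A: q·4 + (1−q)·(-6) = 10q - 6
  the smuggler's expected payoff from route B: q·3 + (1−q)·7 = -4q + 7
  10q - 6 = -4q + 7  ⇒  14q = 13  ⇒  q = 13/14.
The value is the smuggler's expected payoff against this mix (using route A): (13/14)·4 + (1/14)·(-6) = 23/7.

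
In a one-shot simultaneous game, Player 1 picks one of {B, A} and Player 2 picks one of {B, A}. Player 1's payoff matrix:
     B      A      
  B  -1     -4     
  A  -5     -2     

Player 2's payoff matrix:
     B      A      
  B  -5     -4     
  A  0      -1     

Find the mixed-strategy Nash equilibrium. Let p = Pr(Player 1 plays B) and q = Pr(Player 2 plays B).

p = 1/2, q = 1/3

Set Player 2's expected payoff from B equal to that from A:
  Player 2's payoff from B: p·(-5) + (1−p)·0 = -5p
  Player 2's payoff from A: p·(-4) + (1−p)·(-1) = -3p - 1
  -5p = -3p - 1  ⇒  -2p = -1  ⇒  p = 1/2.
In a mixed equilibrium Player 1 is indifferent between B and A; this condition fixes q.
  Player 1's payoff from B: q·(-1) + (1−q)·(-4) = 3q - 4
  Player 1's payoff from A: q·(-5) + (1−q)·(-2) = -3q - 2
  3q - 4 = -3q - 2  ⇒  6q = 2  ⇒  q = 1/3.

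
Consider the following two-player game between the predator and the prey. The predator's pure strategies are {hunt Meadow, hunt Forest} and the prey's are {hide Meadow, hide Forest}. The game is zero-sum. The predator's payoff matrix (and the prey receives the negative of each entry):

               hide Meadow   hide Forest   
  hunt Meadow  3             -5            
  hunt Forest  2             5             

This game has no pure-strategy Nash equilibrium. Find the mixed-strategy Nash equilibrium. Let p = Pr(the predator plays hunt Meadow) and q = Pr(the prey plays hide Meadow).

p = 3/11, q = 10/11

The predator's mix must leave the prey indifferent between hide Meadow and hide Forest.
  the prey's payoff to hide Meadow: p·(-3) + (1−p)·(-2) = -p - 2
  the prey's payoff to hide Forest: p·5 + (1−p)·(-5) = 10p - 5
  -p - 2 = 10p - 5  ⇒  -11p = -3  ⇒  p = 3/11.
For the predator to be willing to mix, the predator must be indifferent between hunt Meadow and hunt Forest, which pins down the prey's mix.
  the predator's payoff to hunt Meadow: q·3 + (1−q)·(-5) = 8q - 5
  the predator's payoff to hunt Forest: q·2 + (1−q)·5 = -3q + 5
  8q - 5 = -3q + 5  ⇒  11q = 10  ⇒  q = 10/11.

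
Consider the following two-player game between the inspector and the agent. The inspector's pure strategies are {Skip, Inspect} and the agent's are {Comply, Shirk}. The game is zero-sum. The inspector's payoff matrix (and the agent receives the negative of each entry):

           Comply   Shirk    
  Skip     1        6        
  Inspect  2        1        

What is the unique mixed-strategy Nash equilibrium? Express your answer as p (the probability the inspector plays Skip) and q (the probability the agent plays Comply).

For the agent to be willing to mix, the agent must be indifferent between Comply and Shirk, which pins down the inspector's mix.
  the agent's expected payoff from Comply: p·(-1) + (1−p)·(-2) = p - 2
  the agent's expected payoff from Shirk: p·(-6) + (1−p)·(-1) = -5p - 1
  p - 2 = -5p - 1  ⇒  6p = 1  ⇒  p = 1/6.
The inspector's indifference between Skip and Inspect determines the agent's mixing probability q:
  the inspector's payoff to Skip: q·1 + (1−q)·6 = -5q + 6
  the inspector's payoff to Inspect: q·2 + (1−q)·1 = q + 1
  -5q + 6 = q + 1  ⇒  -6q = -5  ⇒  q = 5/6.

p = 1/6, q = 5/6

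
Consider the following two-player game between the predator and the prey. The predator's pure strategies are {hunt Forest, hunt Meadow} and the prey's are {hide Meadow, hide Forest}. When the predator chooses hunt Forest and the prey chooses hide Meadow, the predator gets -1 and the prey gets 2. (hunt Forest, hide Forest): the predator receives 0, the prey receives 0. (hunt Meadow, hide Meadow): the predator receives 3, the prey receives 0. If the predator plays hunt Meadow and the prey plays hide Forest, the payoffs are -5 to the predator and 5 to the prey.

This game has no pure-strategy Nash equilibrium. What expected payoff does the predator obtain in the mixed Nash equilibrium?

-5/9

The predator's indifference between hunt Forest and hunt Meadow determines the prey's mixing probability q:
  the predator's expected payoff from hunt Forest: q·(-1) + (1−q)·0 = -q
  the predator's expected payoff from hunt Meadow: q·3 + (1−q)·(-5) = 8q - 5
  -q = 8q - 5  ⇒  -9q = -5  ⇒  q = 5/9.
At equilibrium the predator is indifferent across rows, so the predator's payoff equals the payoff from hunt Forest: (5/9)·(-1) + (4/9)·0 = -5/9.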